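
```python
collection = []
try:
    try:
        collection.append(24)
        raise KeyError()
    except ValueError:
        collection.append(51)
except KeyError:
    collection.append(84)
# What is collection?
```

Step-by-step execution trace:
1. Inner try: `collection.append(24)` → collection = [24].
2. `raise KeyError()` raises KeyError.
3. Inner `except ValueError` does not match KeyError; exception propagates to outer try.
4. Outer `except KeyError` matches → `collection.append(84)` → collection = [24, 84].
Result: [24, 84]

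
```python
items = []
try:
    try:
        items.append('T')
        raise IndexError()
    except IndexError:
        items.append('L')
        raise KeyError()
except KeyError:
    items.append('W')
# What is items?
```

Step-by-step execution trace:
1. Inner try: `items.append('T')` → items = ['T'].
2. `raise IndexError()` raises IndexError.
3. Inner `except IndexError` matches → `items.append('L')` → items = ['T', 'L'].
4. `raise KeyError()` raises KeyError; propagates to outer try.
5. Outer `except KeyError` matches → `items.append('W')` → items = ['T', 'L', 'W'].
Result: ['T', 'L', 'W']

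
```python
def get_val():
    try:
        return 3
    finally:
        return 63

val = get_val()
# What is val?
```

Step-by-step execution trace:
1. `get_val()` enters try: `return 3` sets pending return value 3.
2. Before returning, `finally: return 63` runs and overrides the pending return.
3. get_val() returns 63 → val = 63.
Result: 63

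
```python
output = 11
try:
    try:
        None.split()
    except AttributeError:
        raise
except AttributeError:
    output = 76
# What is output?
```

Step-by-step execution trace:
1. Inner try: `None.split()` raises AttributeError.
2. Inner `except AttributeError` matches; bare `raise` re-raises the same AttributeError.
3. Outer `except AttributeError` matches → output = 76.
Result: 76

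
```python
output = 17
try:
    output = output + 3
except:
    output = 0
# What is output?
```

Step-by-step execution trace:
1. output starts at 17.
2. try: `output = output + 3` → output = 20. No exception raised.
3. `except` is skipped.
Result: 20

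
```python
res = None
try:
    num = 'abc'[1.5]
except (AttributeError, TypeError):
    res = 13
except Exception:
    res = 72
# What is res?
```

Step-by-step execution trace:
1. `num = 'abc'[1.5]` raises TypeError.
2. `except (AttributeError, TypeError)` matches (TypeError is in the tuple) → res = 13.
3. `except Exception` is not reached.
Result: 13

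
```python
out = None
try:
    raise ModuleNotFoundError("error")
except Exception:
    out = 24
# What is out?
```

Step-by-step execution trace:
1. `raise ModuleNotFoundError(...)` raises ModuleNotFoundError.
2. `except Exception` matches (ModuleNotFoundError is a subclass of Exception) → out = 24.
Result: 24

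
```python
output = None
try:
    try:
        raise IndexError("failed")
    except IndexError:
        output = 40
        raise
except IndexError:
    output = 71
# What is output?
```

Step-by-step execution trace:
1. Inner try: `raise IndexError("failed")` raises IndexError.
2. Inner `except IndexError` matches → output = 40.
3. bare `raise` re-raises the same IndexError.
4. Outer `except IndexError` matches → output = 71.
Result: 71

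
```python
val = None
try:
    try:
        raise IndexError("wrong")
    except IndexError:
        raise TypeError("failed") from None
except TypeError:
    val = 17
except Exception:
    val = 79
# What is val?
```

Step-by-step execution trace:
1. Inner try raises IndexError; inner `except IndexError` catches it.
2. `raise TypeError(...) from None` raises TypeError (from None suppresses __context__, but the active exception is still TypeError).
3. Outer `except TypeError` matches → val = 17.
4. `except Exception` is not reached.
Result: 17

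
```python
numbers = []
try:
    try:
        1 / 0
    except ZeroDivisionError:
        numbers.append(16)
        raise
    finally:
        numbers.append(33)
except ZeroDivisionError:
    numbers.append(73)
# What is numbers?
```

Step-by-step execution trace:
1. Inner try: `1 / 0` raises ZeroDivisionError.
2. Inner `except ZeroDivisionError` matches → `numbers.append(16)` → numbers = [16].
3. bare `raise` re-raises ZeroDivisionError.
4. Inner `finally` runs during unwinding: `numbers.append(33)` → numbers = [16, 33].
5. Outer `except ZeroDivisionError` matches → `numbers.append(73)` → numbers = [16, 33, 73].
Result: [16, 33, 73]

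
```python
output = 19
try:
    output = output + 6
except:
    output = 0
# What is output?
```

Step-by-step execution trace:
1. output starts at 19.
2. try: `output = output + 6` → output = 25. No exception raised.
3. `except` is skipped.
Result: 25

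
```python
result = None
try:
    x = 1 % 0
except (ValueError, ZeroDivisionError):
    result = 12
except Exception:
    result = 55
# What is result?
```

Step-by-step execution trace:
1. `x = 1 % 0` raises ZeroDivisionError.
2. `except (ValueError, ZeroDivisionError)` matches (ZeroDivisionError is in the tuple) → result = 12.
3. `except Exception` is not reached.
Result: 12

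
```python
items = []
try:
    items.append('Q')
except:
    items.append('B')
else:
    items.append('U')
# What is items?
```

Step-by-step execution trace:
1. try: `items.append('Q')` → items = ['Q']. No exception raised.
2. `except` is skipped.
3. `else` runs (try completed without exception): `items.append('U')` → items = ['Q', 'U'].
Result: ['Q', 'U']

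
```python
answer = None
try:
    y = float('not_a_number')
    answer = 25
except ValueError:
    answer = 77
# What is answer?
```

Step-by-step execution trace:
1. `y = float('not_a_number')` raises ValueError.
2. `answer = 25` is not reached.
3. `except ValueError` matches → answer = 77.
Result: 77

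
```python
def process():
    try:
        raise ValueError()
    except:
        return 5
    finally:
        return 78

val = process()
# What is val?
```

Step-by-step execution trace:
1. `process()` enters try: `raise ValueError()` raises ValueError.
2. bare `except` matches → `return 5` sets pending return value 5.
3. Before returning, `finally: return 78` runs and overrides the pending return.
4. process() returns 78 → val = 78.
Result: 78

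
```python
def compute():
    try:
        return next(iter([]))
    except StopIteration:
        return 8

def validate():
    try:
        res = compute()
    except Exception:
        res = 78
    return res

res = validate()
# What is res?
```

Step-by-step execution trace:
1. `validate()` calls `compute()`.
2. In compute: `next(iter([]))` raises StopIteration; `except StopIteration` catches it → returns 8.
3. In validate: `res = compute()` → res = 8. No exception reaches validate.
4. `except Exception` is skipped; validate returns 8.
5. res = 8.
Result: 8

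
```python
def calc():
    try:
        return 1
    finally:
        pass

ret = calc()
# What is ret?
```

Step-by-step execution trace:
1. `calc()` enters try: `return 1` sets pending return value 1.
2. Before returning, `finally: pass` runs (no effect).
3. calc() returns 1 → ret = 1.
Result: 1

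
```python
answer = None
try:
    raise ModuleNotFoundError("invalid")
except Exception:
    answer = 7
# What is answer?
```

Step-by-step execution trace:
1. `raise ModuleNotFoundError(...)` raises ModuleNotFoundError.
2. `except Exception` matches (ModuleNotFoundError is a subclass of Exception) → answer = 7.
Result: 7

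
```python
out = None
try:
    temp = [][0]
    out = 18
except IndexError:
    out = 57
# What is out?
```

Step-by-step execution trace:
1. `temp = [][0]` raises IndexError.
2. `out = 18` is not reached.
3. `except IndexError` matches → out = 57.
Result: 57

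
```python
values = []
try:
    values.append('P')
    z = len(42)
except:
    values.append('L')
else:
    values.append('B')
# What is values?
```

Step-by-step execution trace:
1. try: `values.append('P')` → values = ['P'].
2. `z = len(42)` raises TypeError.
3. bare `except` matches → `values.append('L')` → values = ['P', 'L'].
4. `else` is skipped (an exception was raised).
Result: ['P', 'L']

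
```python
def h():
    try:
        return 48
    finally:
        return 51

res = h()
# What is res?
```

Step-by-step execution trace:
1. `h()` enters try: `return 48` sets pending return value 48.
2. Before returning, `finally: return 51` runs and overrides the pending return.
3. h() returns 51 → res = 51.
Result: 51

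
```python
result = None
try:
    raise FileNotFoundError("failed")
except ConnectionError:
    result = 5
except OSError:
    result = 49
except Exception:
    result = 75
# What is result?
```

Step-by-step execution trace:
1. `raise FileNotFoundError(...)` raises FileNotFoundError.
2. `except ConnectionError` does not match (FileNotFoundError is not a subclass of ConnectionError); skipped.
3. `except OSError` matches (FileNotFoundError is a subclass of OSError) → result = 49.
4. `except Exception` is not reached.
Result: 49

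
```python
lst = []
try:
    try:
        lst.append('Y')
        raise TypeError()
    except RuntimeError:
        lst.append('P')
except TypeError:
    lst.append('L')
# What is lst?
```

Step-by-step execution trace:
1. Inner try: `lst.append('Y')` → lst = ['Y'].
2. `raise TypeError()` raises TypeError.
3. Inner `except RuntimeError` does not match TypeError; exception propagates to outer try.
4. Outer `except TypeError` matches → `lst.append('L')` → lst = ['Y', 'L'].
Result: ['Y', 'L']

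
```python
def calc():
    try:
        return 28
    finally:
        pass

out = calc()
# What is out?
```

Step-by-step execution trace:
1. `calc()` enters try: `return 28` sets pending return value 28.
2. Before returning, `finally: pass` runs (no effect).
3. calc() returns 28 → out = 28.
Result: 28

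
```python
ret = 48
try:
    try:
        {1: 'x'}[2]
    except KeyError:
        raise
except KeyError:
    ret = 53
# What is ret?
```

Step-by-step execution trace:
1. Inner try: `{1: 'x'}[2]` raises KeyError.
2. Inner `except KeyError` matches; bare `raise` re-raises the same KeyError.
3. Outer `except KeyError` matches → ret = 53.
Result: 53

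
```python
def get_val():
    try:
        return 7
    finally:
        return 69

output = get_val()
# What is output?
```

Step-by-step execution trace:
1. `get_val()` enters try: `return 7` sets pending return value 7.
2. Before returning, `finally: return 69` runs and overrides the pending return.
3. get_val() returns 69 → output = 69.
Result: 69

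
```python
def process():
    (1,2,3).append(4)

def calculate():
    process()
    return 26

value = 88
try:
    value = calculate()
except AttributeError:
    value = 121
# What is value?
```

Step-by-step execution trace:
1. value starts at 88.
2. try: `calculate()` calls `process()`.
3. `process()` evaluates `(1,2,3).append(4)`, which raises AttributeError; it propagates through calculate (uncaught).
4. `return 26` in calculate is not reached; the assignment to value does not complete.
5. `except AttributeError` matches → value = 121.
Result: 121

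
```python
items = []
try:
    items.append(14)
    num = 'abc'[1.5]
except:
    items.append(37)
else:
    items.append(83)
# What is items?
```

Step-by-step execution trace:
1. try: `items.append(14)` → items = [14].
2. `num = 'abc'[1.5]` raises TypeError.
3. bare `except` matches → `items.append(37)` → items = [14, 37].
4. `else` is skipped (an exception was raised).
Result: [14, 37]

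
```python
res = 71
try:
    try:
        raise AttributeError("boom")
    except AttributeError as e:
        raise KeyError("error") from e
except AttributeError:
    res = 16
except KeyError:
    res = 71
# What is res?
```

Step-by-step execution trace:
1. Inner try raises AttributeError; inner `except AttributeError as e` catches it.
2. `raise KeyError(...) from e` raises KeyError (AttributeError is attached as __cause__, but only KeyError is active).
3. Outer `except AttributeError` does not match KeyError; skipped.
4. Outer `except KeyError` matches → res = 71.
Result: 71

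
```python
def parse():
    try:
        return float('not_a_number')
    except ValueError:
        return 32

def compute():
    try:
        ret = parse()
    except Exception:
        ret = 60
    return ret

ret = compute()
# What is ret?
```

Step-by-step execution trace:
1. `compute()` calls `parse()`.
2. In parse: `float('not_a_number')` raises ValueError; `except ValueError` catches it → returns 32.
3. In compute: `ret = parse()` → ret = 32. No exception reaches compute.
4. `except Exception` is skipped; compute returns 32.
5. ret = 32.
Result: 32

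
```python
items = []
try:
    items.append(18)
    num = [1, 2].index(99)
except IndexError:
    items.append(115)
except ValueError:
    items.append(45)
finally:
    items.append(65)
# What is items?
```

Step-by-step execution trace:
1. try: `items.append(18)` → items = [18].
2. `num = [1, 2].index(99)` raises ValueError.
3. `except IndexError` does not match ValueError; skipped.
4. `except ValueError` matches → `items.append(45)` → items = [18, 45].
5. finally always runs: `items.append(65)` → items = [18, 45, 65].
Result: [18, 45, 65]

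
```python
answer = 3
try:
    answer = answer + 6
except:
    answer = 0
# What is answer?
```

Step-by-step execution trace:
1. answer starts at 3.
2. try: `answer = answer + 6` → answer = 9. No exception raised.
3. `except` is skipped.
Result: 9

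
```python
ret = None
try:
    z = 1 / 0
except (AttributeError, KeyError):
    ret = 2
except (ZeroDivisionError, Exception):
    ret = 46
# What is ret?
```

Step-by-step execution trace:
1. `z = 1 / 0` raises ZeroDivisionError.
2. `except (AttributeError, KeyError)` does not match ZeroDivisionError; skipped.
3. `except (ZeroDivisionError, Exception)` matches (ZeroDivisionError is in the tuple) → ret = 46.
Result: 46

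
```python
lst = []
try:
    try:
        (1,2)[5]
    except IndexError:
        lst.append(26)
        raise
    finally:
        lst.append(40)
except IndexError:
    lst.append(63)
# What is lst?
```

Step-by-step execution trace:
1. Inner try: `(1,2)[5]` raises IndexError.
2. Inner `except IndexError` matches → `lst.append(26)` → lst = [26].
3. bare `raise` re-raises IndexError.
4. Inner `finally` runs during unwinding: `lst.append(40)` → lst = [26, 40].
5. Outer `except IndexError` matches → `lst.append(63)` → lst = [26, 40, 63].
Result: [26, 40, 63]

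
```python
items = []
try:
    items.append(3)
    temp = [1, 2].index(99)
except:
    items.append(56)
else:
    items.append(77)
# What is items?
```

Step-by-step execution trace:
1. try: `items.append(3)` → items = [3].
2. `temp = [1, 2].index(99)` raises ValueError.
3. bare `except` matches → `items.append(56)` → items = [3, 56].
4. `else` is skipped (an exception was raised).
Result: [3, 56]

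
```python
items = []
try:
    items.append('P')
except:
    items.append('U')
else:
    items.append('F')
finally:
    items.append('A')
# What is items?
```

Step-by-step execution trace:
1. try: `items.append('P')` → items = ['P']. No exception raised.
2. `except` is skipped.
3. `else` runs: `items.append('F')` → items = ['P', 'F'].
4. `finally` always runs: `items.append('A')` → items = ['P', 'F', 'A'].
Result: ['P', 'F', 'A']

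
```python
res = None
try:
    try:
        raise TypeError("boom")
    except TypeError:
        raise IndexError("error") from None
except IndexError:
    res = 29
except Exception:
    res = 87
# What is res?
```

Step-by-step execution trace:
1. Inner try raises TypeError; inner `except TypeError` catches it.
2. `raise IndexError(...) from None` raises IndexError (from None suppresses __context__, but the active exception is still IndexError).
3. Outer `except IndexError` matches → res = 29.
4. `except Exception` is not reached.
Result: 29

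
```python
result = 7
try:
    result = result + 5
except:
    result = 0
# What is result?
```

Step-by-step execution trace:
1. result starts at 7.
2. try: `result = result + 5` → result = 12. No exception raised.
3. `except` is skipped.
Result: 12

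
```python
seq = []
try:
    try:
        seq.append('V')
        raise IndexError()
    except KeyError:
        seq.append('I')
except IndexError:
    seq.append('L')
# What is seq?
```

Step-by-step execution trace:
1. Inner try: `seq.append('V')` → seq = ['V'].
2. `raise IndexError()` raises IndexError.
3. Inner `except KeyError` does not match IndexError; exception propagates to outer try.
4. Outer `except IndexError` matches → `seq.append('L')` → seq = ['V', 'L'].
Result: ['V', 'L']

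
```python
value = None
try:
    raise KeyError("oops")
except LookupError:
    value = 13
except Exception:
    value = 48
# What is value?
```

Step-by-step execution trace:
1. `raise KeyError(...)` raises KeyError.
2. `except LookupError` matches (KeyError is a subclass of LookupError) → value = 13.
3. `except Exception` is not reached.
Result: 13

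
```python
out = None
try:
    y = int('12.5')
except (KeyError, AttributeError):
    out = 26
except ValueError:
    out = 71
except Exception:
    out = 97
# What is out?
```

Step-by-step execution trace:
1. `y = int('12.5')` raises ValueError.
2. `except (KeyError, AttributeError)` does not match ValueError; skipped.
3. `except ValueError` matches (exact type match) → out = 71.
4. `except Exception` is not reached.
Result: 71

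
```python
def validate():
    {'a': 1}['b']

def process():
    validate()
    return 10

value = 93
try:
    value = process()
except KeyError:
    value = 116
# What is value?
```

Step-by-step execution trace:
1. value starts at 93.
2. try: `process()` calls `validate()`.
3. `validate()` evaluates `{'a': 1}['b']`, which raises KeyError; it propagates through process (uncaught).
4. `return 10` in process is not reached; the assignment to value does not complete.
5. `except KeyError` matches → value = 116.
Result: 116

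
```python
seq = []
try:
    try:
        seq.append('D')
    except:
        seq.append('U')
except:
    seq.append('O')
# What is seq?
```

Step-by-step execution trace:
1. Inner try: `seq.append('D')` → seq = ['D']. No exception raised.
2. Inner `except` is skipped.
3. Inner try completes normally; outer `except` is skipped.
Result: ['D']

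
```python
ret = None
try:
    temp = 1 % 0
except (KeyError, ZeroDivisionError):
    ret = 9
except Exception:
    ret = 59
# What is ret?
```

Step-by-step execution trace:
1. `temp = 1 % 0` raises ZeroDivisionError.
2. `except (KeyError, ZeroDivisionError)` matches (ZeroDivisionError is in the tuple) → ret = 9.
3. `except Exception` is not reached.
Result: 9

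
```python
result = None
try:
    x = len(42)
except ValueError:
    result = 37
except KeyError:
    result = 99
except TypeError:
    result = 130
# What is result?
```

Step-by-step execution trace:
1. `x = len(42)` raises TypeError.
2. `except ValueError` does not match TypeError; skipped.
3. `except KeyError` does not match TypeError; skipped.
4. `except TypeError` matches → result = 130.
Result: 130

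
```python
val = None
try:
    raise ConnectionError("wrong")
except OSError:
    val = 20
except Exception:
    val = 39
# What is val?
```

Step-by-step execution trace:
1. `raise ConnectionError(...)` raises ConnectionError.
2. `except OSError` matches (ConnectionError is a subclass of OSError) → val = 20.
3. `except Exception` is not reached.
Result: 20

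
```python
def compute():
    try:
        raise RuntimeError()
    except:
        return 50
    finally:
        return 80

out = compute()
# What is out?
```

Step-by-step execution trace:
1. `compute()` enters try: `raise RuntimeError()` raises RuntimeError.
2. bare `except` matches → `return 50` sets pending return value 50.
3. Before returning, `finally: return 80` runs and overrides the pending return.
4. compute() returns 80 → out = 80.
Result: 80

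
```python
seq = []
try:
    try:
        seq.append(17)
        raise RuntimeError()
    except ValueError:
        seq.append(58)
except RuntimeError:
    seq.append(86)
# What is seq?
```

Step-by-step execution trace:
1. Inner try: `seq.append(17)` → seq = [17].
2. `raise RuntimeError()` raises RuntimeError.
3. Inner `except ValueError` does not match RuntimeError; exception propagates to outer try.
4. Outer `except RuntimeError` matches → `seq.append(86)` → seq = [17, 86].
Result: [17, 86]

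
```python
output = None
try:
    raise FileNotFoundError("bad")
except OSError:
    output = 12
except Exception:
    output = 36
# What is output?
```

Step-by-step execution trace:
1. `raise FileNotFoundError(...)` raises FileNotFoundError.
2. `except OSError` matches (FileNotFoundError is a subclass of OSError) → output = 12.
3. `except Exception` is not reached.
Result: 12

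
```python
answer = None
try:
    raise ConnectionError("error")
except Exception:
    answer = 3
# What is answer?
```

Step-by-step execution trace:
1. `raise ConnectionError(...)` raises ConnectionError.
2. `except Exception` matches (ConnectionError is a subclass of Exception) → answer = 3.
Result: 3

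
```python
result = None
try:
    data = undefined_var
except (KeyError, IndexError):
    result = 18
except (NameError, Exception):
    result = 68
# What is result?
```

Step-by-step execution trace:
1. `data = undefined_var` raises NameError.
2. `except (KeyError, IndexError)` does not match NameError; skipped.
3. `except (NameError, Exception)` matches (NameError is in the tuple) → result = 68.
Result: 68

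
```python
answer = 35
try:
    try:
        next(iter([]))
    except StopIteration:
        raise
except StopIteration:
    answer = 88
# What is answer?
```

Step-by-step execution trace:
1. Inner try: `next(iter([]))` raises StopIteration.
2. Inner `except StopIteration` matches; bare `raise` re-raises the same StopIteration.
3. Outer `except StopIteration` matches → answer = 88.
Result: 88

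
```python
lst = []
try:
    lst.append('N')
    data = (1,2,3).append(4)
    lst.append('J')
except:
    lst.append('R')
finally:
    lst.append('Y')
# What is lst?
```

Step-by-step execution trace:
1. try: `lst.append('N')` → lst = ['N'].
2. `data = (1,2,3).append(4)` raises AttributeError; `lst.append('J')` is not reached.
3. bare `except` matches → `lst.append('R')` → lst = ['N', 'R'].
4. finally always runs: `lst.append('Y')` → lst = ['N', 'R', 'Y'].
Result: ['N', 'R', 'Y']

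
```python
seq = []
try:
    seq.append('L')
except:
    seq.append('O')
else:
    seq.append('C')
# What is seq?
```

Step-by-step execution trace:
1. try: `seq.append('L')` → seq = ['L']. No exception raised.
2. `except` is skipped.
3. `else` runs (try completed without exception): `seq.append('C')` → seq = ['L', 'C'].
Result: ['L', 'C']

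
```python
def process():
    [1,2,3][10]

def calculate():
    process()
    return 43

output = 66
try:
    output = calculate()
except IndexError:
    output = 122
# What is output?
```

Step-by-step execution trace:
1. output starts at 66.
2. try: `calculate()` calls `process()`.
3. `process()` evaluates `[1,2,3][10]`, which raises IndexError; it propagates through calculate (uncaught).
4. `return 43` in calculate is not reached; the assignment to output does not complete.
5. `except IndexError` matches → output = 122.
Result: 122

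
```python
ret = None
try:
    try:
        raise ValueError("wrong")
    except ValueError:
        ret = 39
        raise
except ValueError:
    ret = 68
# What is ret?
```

Step-by-step execution trace:
1. Inner try: `raise ValueError("wrong")` raises ValueError.
2. Inner `except ValueError` matches → ret = 39.
3. bare `raise` re-raises the same ValueError.
4. Outer `except ValueError` matches → ret = 68.
Result: 68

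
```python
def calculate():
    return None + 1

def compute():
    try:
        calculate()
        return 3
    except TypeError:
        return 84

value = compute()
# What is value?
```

Step-by-step execution trace:
1. `compute()` calls `calculate()`.
2. `calculate()` evaluates `None + 1`, which raises TypeError; it propagates to the caller.
3. `return 3` is not reached.
4. `except TypeError` in compute matches → returns 84.
5. value = 84.
Result: 84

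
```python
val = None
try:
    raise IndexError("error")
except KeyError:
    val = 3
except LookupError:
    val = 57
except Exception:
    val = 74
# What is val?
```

Step-by-step execution trace:
1. `raise IndexError(...)` raises IndexError.
2. `except KeyError` does not match (IndexError is not a subclass of KeyError); skipped.
3. `except LookupError` matches (IndexError is a subclass of LookupError) → val = 57.
4. `except Exception` is not reached.
Result: 57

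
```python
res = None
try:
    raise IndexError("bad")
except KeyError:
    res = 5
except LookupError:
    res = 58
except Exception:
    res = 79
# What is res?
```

Step-by-step execution trace:
1. `raise IndexError(...)` raises IndexError.
2. `except KeyError` does not match (IndexError is not a subclass of KeyError); skipped.
3. `except LookupError` matches (IndexError is a subclass of LookupError) → res = 58.
4. `except Exception` is not reached.
Result: 58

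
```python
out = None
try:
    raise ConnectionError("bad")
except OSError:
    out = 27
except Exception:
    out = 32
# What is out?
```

Step-by-step execution trace:
1. `raise ConnectionError(...)` raises ConnectionError.
2. `except OSError` matches (ConnectionError is a subclass of OSError) → out = 27.
3. `except Exception` is not reached.
Result: 27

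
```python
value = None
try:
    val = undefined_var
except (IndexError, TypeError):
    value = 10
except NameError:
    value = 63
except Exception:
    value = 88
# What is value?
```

Step-by-step execution trace:
1. `val = undefined_var` raises NameError.
2. `except (IndexError, TypeError)` does not match NameError; skipped.
3. `except NameError` matches (exact type match) → value = 63.
4. `except Exception` is not reached.
Result: 63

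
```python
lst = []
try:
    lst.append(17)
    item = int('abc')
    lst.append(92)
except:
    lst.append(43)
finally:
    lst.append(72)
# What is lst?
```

Step-by-step execution trace:
1. try: `lst.append(17)` → lst = [17].
2. `item = int('abc')` raises ValueError; `lst.append(92)` is not reached.
3. bare `except` matches → `lst.append(43)` → lst = [17, 43].
4. finally always runs: `lst.append(72)` → lst = [17, 43, 72].
Result: [17, 43, 72]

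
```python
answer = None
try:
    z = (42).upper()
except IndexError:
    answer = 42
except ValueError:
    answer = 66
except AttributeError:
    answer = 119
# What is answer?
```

Step-by-step execution trace:
1. `z = (42).upper()` raises AttributeError.
2. `except IndexError` does not match AttributeError; skipped.
3. `except ValueError` does not match AttributeError; skipped.
4. `except AttributeError` matches → answer = 119.
Result: 119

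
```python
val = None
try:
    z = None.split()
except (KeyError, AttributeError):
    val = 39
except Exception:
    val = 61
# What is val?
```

Step-by-step execution trace:
1. `z = None.split()` raises AttributeError.
2. `except (KeyError, AttributeError)` matches (AttributeError is in the tuple) → val = 39.
3. `except Exception` is not reached.
Result: 39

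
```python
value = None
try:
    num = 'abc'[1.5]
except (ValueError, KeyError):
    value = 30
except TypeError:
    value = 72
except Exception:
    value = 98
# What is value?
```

Step-by-step execution trace:
1. `num = 'abc'[1.5]` raises TypeError.
2. `except (ValueError, KeyError)` does not match TypeError; skipped.
3. `except TypeError` matches (exact type match) → value = 72.
4. `except Exception` is not reached.
Result: 72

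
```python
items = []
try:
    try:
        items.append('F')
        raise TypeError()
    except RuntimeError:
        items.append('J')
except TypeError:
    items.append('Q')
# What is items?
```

Step-by-step execution trace:
1. Inner try: `items.append('F')` → items = ['F'].
2. `raise TypeError()` raises TypeError.
3. Inner `except RuntimeError` does not match TypeError; exception propagates to outer try.
4. Outer `except TypeError` matches → `items.append('Q')` → items = ['F', 'Q'].
Result: ['F', 'Q']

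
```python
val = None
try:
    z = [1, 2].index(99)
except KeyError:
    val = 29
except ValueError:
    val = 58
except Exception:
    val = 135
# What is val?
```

Step-by-step execution trace:
1. `z = [1, 2].index(99)` raises ValueError.
2. `except KeyError` does not match ValueError; skipped.
3. `except ValueError` matches → val = 58.
4. Remaining except clauses are skipped.
Result: 58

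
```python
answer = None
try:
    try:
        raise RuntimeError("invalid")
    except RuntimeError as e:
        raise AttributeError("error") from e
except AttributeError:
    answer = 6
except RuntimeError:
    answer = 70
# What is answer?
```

Step-by-step execution trace:
1. Inner try raises RuntimeError; inner `except RuntimeError as e` catches it.
2. `raise AttributeError(...) from e` raises AttributeError (RuntimeError is attached as __cause__, but only AttributeError is active).
3. Outer `except AttributeError` matches → answer = 6.
4. `except RuntimeError` is not reached.
Result: 6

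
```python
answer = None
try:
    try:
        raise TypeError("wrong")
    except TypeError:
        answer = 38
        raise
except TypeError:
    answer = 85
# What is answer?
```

Step-by-step execution trace:
1. Inner try: `raise TypeError("wrong")` raises TypeError.
2. Inner `except TypeError` matches → answer = 38.
3. bare `raise` re-raises the same TypeError.
4. Outer `except TypeError` matches → answer = 85.
Result: 85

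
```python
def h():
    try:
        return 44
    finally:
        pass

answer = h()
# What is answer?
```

Step-by-step execution trace:
1. `h()` enters try: `return 44` sets pending return value 44.
2. Before returning, `finally: pass` runs (no effect).
3. h() returns 44 → answer = 44.
Result: 44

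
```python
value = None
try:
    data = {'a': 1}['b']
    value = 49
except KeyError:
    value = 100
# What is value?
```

Step-by-step execution trace:
1. `data = {'a': 1}['b']` raises KeyError.
2. `value = 49` is not reached.
3. `except KeyError` matches → value = 100.
Result: 100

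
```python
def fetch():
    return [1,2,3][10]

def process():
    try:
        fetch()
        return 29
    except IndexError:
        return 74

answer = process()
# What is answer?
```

Step-by-step execution trace:
1. `process()` calls `fetch()`.
2. `fetch()` evaluates `[1,2,3][10]`, which raises IndexError; it propagates to the caller.
3. `return 29` is not reached.
4. `except IndexError` in process matches → returns 74.
5. answer = 74.
Result: 74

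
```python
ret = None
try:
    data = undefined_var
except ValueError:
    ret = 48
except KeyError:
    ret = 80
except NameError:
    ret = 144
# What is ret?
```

Step-by-step execution trace:
1. `data = undefined_var` raises NameError.
2. `except ValueError` does not match NameError; skipped.
3. `except KeyError` does not match NameError; skipped.
4. `except NameError` matches → ret = 144.
Result: 144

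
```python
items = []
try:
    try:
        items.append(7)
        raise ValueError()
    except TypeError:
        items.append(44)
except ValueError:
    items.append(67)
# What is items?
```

Step-by-step execution trace:
1. Inner try: `items.append(7)` → items = [7].
2. `raise ValueError()` raises ValueError.
3. Inner `except TypeError` does not match ValueError; exception propagates to outer try.
4. Outer `except ValueError` matches → `items.append(67)` → items = [7, 67].
Result: [7, 67]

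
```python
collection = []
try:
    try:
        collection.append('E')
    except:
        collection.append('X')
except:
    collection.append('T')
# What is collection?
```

Step-by-step execution trace:
1. Inner try: `collection.append('E')` → collection = ['E']. No exception raised.
2. Inner `except` is skipped.
3. Inner try completes normally; outer `except` is skipped.
Result: ['E']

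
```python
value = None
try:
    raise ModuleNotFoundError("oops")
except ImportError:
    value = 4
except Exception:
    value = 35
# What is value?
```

Step-by-step execution trace:
1. `raise ModuleNotFoundError(...)` raises ModuleNotFoundError.
2. `except ImportError` matches (ModuleNotFoundError is a subclass of ImportError) → value = 4.
3. `except Exception` is not reached.
Result: 4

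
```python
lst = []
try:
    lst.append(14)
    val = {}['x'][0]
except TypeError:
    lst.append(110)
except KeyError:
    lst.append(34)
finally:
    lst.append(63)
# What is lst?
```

Step-by-step execution trace:
1. try: `lst.append(14)` → lst = [14].
2. `val = {}['x'][0]` raises KeyError.
3. `except TypeError` does not match KeyError; skipped.
4. `except KeyError` matches → `lst.append(34)` → lst = [14, 34].
5. finally always runs: `lst.append(63)` → lst = [14, 34, 63].
Result: [14, 34, 63]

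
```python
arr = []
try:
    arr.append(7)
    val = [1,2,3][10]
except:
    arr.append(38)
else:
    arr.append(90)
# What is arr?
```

Step-by-step execution trace:
1. try: `arr.append(7)` → arr = [7].
2. `val = [1,2,3][10]` raises IndexError.
3. bare `except` matches → `arr.append(38)` → arr = [7, 38].
4. `else` is skipped (an exception was raised).
Result: [7, 38]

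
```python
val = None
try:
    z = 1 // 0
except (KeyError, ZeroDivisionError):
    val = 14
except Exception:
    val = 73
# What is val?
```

Step-by-step execution trace:
1. `z = 1 // 0` raises ZeroDivisionError.
2. `except (KeyError, ZeroDivisionError)` matches (ZeroDivisionError is in the tuple) → val = 14.
3. `except Exception` is not reached.
Result: 14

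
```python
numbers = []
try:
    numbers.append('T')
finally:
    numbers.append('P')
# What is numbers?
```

Step-by-step execution trace:
1. try: `numbers.append('T')` → numbers = ['T'].
2. The try body completes without raising.
3. finally always runs: `numbers.append('P')` → numbers = ['T', 'P'].
Result: ['T', 'P']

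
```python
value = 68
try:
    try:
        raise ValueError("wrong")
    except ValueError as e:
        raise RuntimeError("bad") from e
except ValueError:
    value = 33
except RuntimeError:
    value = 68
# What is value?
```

Step-by-step execution trace:
1. Inner try raises ValueError; inner `except ValueError as e` catches it.
2. `raise RuntimeError(...) from e` raises RuntimeError (ValueError is attached as __cause__, but only RuntimeError is active).
3. Outer `except ValueError` does not match RuntimeError; skipped.
4. Outer `except RuntimeError` matches → value = 68.
Result: 68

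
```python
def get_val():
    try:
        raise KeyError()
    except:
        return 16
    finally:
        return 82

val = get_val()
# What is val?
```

Step-by-step execution trace:
1. `get_val()` enters try: `raise KeyError()` raises KeyError.
2. bare `except` matches → `return 16` sets pending return value 16.
3. Before returning, `finally: return 82` runs and overrides the pending return.
4. get_val() returns 82 → val = 82.
Result: 82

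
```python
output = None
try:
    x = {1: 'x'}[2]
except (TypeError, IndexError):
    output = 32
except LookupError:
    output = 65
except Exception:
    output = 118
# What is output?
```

Step-by-step execution trace:
1. `x = {1: 'x'}[2]` raises KeyError.
2. `except (TypeError, IndexError)` does not match KeyError; skipped.
3. `except LookupError` matches (KeyError is a subclass of LookupError) → output = 65.
4. `except Exception` is not reached.
Result: 65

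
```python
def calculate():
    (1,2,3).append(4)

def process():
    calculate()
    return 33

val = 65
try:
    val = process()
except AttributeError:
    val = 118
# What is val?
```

Step-by-step execution trace:
1. val starts at 65.
2. try: `process()` calls `calculate()`.
3. `calculate()` evaluates `(1,2,3).append(4)`, which raises AttributeError; it propagates through process (uncaught).
4. `return 33` in process is not reached; the assignment to val does not complete.
5. `except AttributeError` matches → val = 118.
Result: 118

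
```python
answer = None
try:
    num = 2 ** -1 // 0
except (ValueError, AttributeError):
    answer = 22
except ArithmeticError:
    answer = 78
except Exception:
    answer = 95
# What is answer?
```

Step-by-step execution trace:
1. `num = 2 ** -1 // 0` raises ZeroDivisionError.
2. `except (ValueError, AttributeError)` does not match ZeroDivisionError; skipped.
3. `except ArithmeticError` matches (ZeroDivisionError is a subclass of ArithmeticError) → answer = 78.
4. `except Exception` is not reached.
Result: 78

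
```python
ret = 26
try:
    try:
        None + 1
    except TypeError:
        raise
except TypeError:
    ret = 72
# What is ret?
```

Step-by-step execution trace:
1. Inner try: `None + 1` raises TypeError.
2. Inner `except TypeError` matches; bare `raise` re-raises the same TypeError.
3. Outer `except TypeError` matches → ret = 72.
Result: 72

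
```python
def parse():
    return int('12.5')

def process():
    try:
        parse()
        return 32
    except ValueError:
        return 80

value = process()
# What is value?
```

Step-by-step execution trace:
1. `process()` calls `parse()`.
2. `parse()` evaluates `int('12.5')`, which raises ValueError; it propagates to the caller.
3. `return 32` is not reached.
4. `except ValueError` in process matches → returns 80.
5. value = 80.
Result: 80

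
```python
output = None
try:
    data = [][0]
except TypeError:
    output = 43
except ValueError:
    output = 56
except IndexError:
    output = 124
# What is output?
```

Step-by-step execution trace:
1. `data = [][0]` raises IndexError.
2. `except TypeError` does not match IndexError; skipped.
3. `except ValueError` does not match IndexError; skipped.
4. `except IndexError` matches → output = 124.
Result: 124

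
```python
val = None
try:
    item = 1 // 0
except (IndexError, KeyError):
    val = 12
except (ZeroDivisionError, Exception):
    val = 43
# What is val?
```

Step-by-step execution trace:
1. `item = 1 // 0` raises ZeroDivisionError.
2. `except (IndexError, KeyError)` does not match ZeroDivisionError; skipped.
3. `except (ZeroDivisionError, Exception)` matches (ZeroDivisionError is in the tuple) → val = 43.
Result: 43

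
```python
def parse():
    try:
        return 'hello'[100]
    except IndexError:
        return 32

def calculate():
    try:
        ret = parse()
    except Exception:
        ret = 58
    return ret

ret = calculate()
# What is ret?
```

Step-by-step execution trace:
1. `calculate()` calls `parse()`.
2. In parse: `'hello'[100]` raises IndexError; `except IndexError` catches it → returns 32.
3. In calculate: `ret = parse()` → ret = 32. No exception reaches calculate.
4. `except Exception` is skipped; calculate returns 32.
5. ret = 32.
Result: 32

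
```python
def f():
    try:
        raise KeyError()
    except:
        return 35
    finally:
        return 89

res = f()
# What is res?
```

Step-by-step execution trace:
1. `f()` enters try: `raise KeyError()` raises KeyError.
2. bare `except` matches → `return 35` sets pending return value 35.
3. Before returning, `finally: return 89` runs and overrides the pending return.
4. f() returns 89 → res = 89.
Result: 89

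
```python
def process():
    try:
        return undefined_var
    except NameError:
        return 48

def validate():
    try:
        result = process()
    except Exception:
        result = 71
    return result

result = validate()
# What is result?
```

Step-by-step execution trace:
1. `validate()` calls `process()`.
2. In process: `undefined_var` raises NameError; `except NameError` catches it → returns 48.
3. In validate: `result = process()` → result = 48. No exception reaches validate.
4. `except Exception` is skipped; validate returns 48.
5. result = 48.
Result: 48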